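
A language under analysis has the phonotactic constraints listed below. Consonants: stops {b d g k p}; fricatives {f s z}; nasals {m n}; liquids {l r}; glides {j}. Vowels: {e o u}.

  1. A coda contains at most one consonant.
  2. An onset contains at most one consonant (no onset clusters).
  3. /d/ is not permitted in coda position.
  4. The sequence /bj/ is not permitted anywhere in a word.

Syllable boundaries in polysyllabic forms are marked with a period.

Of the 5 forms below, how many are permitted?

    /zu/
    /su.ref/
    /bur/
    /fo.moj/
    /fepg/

/zu/ — σ1 onset /z/, coda /∅/ ok → permitted
/su.ref/ — σ1 onset /s/, coda /∅/ ok; σ2 onset /r/, coda /f/ ok → permitted
/bur/ — σ1 onset /b/, coda /r/ ok → permitted
/fo.moj/ — σ1 onset /f/, coda /∅/ ok; σ2 onset /m/, coda /j/ ok → permitted
/fepg/ — violates constraint 1: syllable 1 coda /pg/ has 2 consonants (> 1) → not permitted
Permitted: /zu/, /su.ref/, /bur/, /fo.moj/ → 4.

4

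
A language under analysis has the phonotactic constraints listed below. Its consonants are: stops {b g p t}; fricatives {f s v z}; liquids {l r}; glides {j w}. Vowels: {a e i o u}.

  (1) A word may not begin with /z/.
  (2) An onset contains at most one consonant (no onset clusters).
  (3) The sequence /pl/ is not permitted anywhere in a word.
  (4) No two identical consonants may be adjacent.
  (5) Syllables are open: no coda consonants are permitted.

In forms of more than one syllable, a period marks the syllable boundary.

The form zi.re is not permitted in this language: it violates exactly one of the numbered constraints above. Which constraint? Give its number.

zi.re: word begins with /z/.
This is a violation of constraint 1: "A word may not begin with /z/."
The remaining constraints (2, 3, 4, 5) are satisfied.

1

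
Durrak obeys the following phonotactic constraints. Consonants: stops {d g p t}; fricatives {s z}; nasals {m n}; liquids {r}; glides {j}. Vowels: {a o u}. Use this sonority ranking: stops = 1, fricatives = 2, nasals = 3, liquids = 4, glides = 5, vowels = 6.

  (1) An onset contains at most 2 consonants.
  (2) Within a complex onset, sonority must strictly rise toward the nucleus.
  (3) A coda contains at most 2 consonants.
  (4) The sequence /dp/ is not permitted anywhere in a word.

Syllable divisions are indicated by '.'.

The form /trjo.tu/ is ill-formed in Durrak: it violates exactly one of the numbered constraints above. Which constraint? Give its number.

/trjo.tu/: syllable 1 onset /trj/ has 3 consonants (> 2).
This is a violation of constraint 1: "An onset contains at most 2 consonants."
The remaining constraints (2, 3, 4) are satisfied.

1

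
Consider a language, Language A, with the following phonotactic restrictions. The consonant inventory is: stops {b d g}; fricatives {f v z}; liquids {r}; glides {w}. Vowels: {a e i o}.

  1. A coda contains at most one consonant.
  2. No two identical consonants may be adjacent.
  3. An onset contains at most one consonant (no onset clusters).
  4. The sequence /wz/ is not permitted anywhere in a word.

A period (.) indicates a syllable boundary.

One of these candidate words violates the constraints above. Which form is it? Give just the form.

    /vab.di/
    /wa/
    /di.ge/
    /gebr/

/vab.di/ — σ1 onset /v/, coda /b/ ok; σ2 onset /d/, coda /∅/ ok → well-formed
/wa/ — σ1 onset /w/, coda /∅/ ok → well-formed
/di.ge/ — σ1 onset /d/, coda /∅/ ok; σ2 onset /g/, coda /∅/ ok → well-formed
/gebr/ — violates constraint 1: syllable 1 coda /br/ has 2 consonants (> 1) → ill-formed

/gebr/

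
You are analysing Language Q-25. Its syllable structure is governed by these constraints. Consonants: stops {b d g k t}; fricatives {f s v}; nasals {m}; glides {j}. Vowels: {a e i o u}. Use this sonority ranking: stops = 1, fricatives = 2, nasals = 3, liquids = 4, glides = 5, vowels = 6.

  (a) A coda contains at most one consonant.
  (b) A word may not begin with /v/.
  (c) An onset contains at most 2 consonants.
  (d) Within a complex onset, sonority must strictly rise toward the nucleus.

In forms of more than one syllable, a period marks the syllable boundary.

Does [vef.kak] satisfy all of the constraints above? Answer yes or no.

[vef.kak] — violates constraint (b): word begins with /v/ → phonotactically illegal

no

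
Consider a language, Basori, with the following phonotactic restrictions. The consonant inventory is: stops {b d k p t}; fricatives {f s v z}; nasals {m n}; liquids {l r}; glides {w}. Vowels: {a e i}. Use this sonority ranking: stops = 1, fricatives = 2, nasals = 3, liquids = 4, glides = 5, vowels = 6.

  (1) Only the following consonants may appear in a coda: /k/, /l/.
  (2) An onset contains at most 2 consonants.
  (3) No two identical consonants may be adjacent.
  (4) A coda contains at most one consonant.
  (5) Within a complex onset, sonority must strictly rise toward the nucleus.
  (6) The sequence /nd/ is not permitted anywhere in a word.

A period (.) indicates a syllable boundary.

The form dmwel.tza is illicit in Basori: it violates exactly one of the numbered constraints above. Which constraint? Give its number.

dmwel.tza: syllable 1 onset /dmw/ has 3 consonants (> 2).
This is a violation of constraint 2: "An onset contains at most 2 consonants."
The remaining constraints (1, 3, 4, 5, 6) are satisfied.

2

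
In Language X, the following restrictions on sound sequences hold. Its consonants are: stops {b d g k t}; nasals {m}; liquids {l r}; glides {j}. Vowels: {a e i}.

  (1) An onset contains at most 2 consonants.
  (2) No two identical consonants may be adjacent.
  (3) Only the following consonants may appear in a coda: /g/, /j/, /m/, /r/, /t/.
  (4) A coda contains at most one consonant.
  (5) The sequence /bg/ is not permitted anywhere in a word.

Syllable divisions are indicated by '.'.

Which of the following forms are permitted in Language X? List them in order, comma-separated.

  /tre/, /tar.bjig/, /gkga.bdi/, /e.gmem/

/tre/ — σ1 onset /tr/ (2C), coda /∅/ ok → permitted
/tar.bjig/ — σ1 onset /t/, coda /r/ ok; σ2 onset /bj/ (2C), coda /g/ ok → permitted
/gkga.bdi/ — violates constraint 1: syllable 1 onset /gkg/ has 3 consonants (> 2) → not permitted
/e.gmem/ — σ1 onset /∅/, coda /∅/ ok; σ2 onset /gm/ (2C), coda /m/ ok → permitted

/tre/, /tar.bjig/, /e.gmem/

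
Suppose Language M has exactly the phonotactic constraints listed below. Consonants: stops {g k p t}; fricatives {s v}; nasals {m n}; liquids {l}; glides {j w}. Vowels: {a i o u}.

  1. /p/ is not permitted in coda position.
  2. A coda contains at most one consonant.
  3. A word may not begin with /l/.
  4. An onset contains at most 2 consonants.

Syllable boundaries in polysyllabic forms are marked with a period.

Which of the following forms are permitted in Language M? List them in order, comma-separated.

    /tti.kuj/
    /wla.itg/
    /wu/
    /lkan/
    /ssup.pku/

/tti.kuj/, /wu/

/tti.kuj/ — σ1 onset /tt/ (2C), coda /∅/ ok; σ2 onset /k/, coda /j/ ok → permitted
/wla.itg/ — violates constraint 2: syllable 2 coda /tg/ has 2 consonants (> 1) → not permitted
/wu/ — σ1 onset /w/, coda /∅/ ok → permitted
/lkan/ — violates constraint 3: word begins with /l/ → not permitted
/ssup.pku/ — violates constraint 1: syllable 1 coda contains /p/ → not permitted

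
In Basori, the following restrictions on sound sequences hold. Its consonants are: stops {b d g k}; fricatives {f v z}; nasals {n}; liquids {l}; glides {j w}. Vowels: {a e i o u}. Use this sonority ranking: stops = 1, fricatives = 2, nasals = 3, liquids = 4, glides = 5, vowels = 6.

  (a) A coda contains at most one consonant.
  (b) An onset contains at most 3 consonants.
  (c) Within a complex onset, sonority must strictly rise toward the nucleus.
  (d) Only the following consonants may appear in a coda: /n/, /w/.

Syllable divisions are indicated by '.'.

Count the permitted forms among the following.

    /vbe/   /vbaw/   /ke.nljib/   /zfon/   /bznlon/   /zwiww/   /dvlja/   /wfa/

0

/vbe/ — violates constraint (c): syllable 1 onset /vb/: /v/ (fricative, 2) → /b/ (stop, 1) does not rise → not permitted
/vbaw/ — violates constraint (c): syllable 1 onset /vb/: /v/ (fricative, 2) → /b/ (stop, 1) does not rise → not permitted
/ke.nljib/ — violates constraint (d): syllable 2 coda contains /b/, which is not a licensed coda consonant → not permitted
/zfon/ — violates constraint (c): syllable 1 onset /zf/: /z/ (fricative, 2) → /f/ (fricative, 2) does not rise → not permitted
/bznlon/ — violates constraint (b): syllable 1 onset /bznl/ has 4 consonants (> 3) → not permitted
/zwiww/ — violates constraint (a): syllable 1 coda /ww/ has 2 consonants (> 1) → not permitted
/dvlja/ — violates constraint (b): syllable 1 onset /dvlj/ has 4 consonants (> 3) → not permitted
/wfa/ — violates constraint (c): syllable 1 onset /wf/: /w/ (glide, 5) → /f/ (fricative, 2) does not rise → not permitted
No form is permitted → 0.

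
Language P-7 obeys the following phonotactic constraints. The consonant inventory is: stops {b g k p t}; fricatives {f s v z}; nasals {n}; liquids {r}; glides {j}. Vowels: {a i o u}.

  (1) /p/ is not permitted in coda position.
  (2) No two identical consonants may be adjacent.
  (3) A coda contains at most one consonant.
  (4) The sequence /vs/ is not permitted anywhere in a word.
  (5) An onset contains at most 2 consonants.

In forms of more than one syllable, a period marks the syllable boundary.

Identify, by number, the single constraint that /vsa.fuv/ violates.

/vsa.fuv/: contains banned sequence /vs/.
This is a violation of constraint 4: "The sequence /vs/ is not permitted anywhere in a word."
The remaining constraints (1, 2, 3, 5) are satisfied.

4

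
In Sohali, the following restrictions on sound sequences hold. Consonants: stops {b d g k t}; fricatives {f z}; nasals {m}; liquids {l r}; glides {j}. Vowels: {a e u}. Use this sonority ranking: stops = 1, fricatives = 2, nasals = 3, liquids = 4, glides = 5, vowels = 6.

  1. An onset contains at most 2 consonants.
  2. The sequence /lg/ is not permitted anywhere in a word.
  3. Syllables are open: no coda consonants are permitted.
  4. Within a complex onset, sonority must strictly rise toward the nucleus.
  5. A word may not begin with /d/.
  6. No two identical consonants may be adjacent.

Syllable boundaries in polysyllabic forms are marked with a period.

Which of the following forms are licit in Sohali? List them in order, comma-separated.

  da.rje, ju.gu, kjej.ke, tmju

da.rje — violates constraint 5: word begins with /d/ → illicit
ju.gu — σ1 onset /j/, coda /∅/ ok; σ2 onset /g/, coda /∅/ ok → licit
kjej.ke — violates constraint 3: syllable 1 coda /j/ has 1 consonant (> 0) → illicit
tmju — violates constraint 1: syllable 1 onset /tmj/ has 3 consonants (> 2) → illicit

ju.gu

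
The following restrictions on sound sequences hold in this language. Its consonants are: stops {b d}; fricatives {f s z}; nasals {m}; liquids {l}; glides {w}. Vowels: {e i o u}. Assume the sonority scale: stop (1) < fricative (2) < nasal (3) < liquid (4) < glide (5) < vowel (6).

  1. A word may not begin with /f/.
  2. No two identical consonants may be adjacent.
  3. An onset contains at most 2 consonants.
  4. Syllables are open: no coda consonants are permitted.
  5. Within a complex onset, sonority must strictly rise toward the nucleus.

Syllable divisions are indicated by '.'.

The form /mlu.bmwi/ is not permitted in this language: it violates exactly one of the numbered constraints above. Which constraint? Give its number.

/mlu.bmwi/: syllable 2 onset /bmw/ has 3 consonants (> 2).
This is a violation of constraint 3: "An onset contains at most 2 consonants."
The remaining constraints (1, 2, 4, 5) are satisfied.

3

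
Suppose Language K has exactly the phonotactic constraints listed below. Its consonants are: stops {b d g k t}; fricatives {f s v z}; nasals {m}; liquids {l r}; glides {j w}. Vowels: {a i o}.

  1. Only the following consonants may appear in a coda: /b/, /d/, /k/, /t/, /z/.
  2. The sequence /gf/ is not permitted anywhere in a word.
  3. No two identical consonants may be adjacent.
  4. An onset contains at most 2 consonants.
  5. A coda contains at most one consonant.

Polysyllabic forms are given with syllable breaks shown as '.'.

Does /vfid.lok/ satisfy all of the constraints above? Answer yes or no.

/vfid.lok/ — σ1 onset /vf/ (2C), coda /d/ ok; σ2 onset /l/, coda /k/ ok → well-formed

yes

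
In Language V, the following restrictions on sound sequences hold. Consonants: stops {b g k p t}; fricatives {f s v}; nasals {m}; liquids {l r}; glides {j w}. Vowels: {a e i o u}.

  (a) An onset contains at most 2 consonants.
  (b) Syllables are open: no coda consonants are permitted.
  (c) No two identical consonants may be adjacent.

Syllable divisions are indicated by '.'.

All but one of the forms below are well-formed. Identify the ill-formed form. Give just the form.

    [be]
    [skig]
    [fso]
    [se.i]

[be] — σ1 onset /b/, coda /∅/ ok → well-formed
[skig] — violates constraint (b): syllable 1 coda /g/ has 1 consonant (> 0) → ill-formed
[fso] — σ1 onset /fs/ (2C), coda /∅/ ok → well-formed
[se.i] — σ1 onset /s/, coda /∅/ ok; σ2 onset /∅/, coda /∅/ ok → well-formed

[skig]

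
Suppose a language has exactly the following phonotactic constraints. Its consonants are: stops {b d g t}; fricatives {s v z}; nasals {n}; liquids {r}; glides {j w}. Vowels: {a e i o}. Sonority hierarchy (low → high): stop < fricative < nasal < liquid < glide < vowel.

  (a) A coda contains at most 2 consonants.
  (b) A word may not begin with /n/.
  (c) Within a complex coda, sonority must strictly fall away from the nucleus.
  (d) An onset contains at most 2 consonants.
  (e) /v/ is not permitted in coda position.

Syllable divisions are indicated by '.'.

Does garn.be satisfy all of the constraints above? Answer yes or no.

yes

garn.be — σ1 onset /g/, coda /rn/ (4→3 falls) ok; σ2 onset /b/, coda /∅/ ok → phonotactically legal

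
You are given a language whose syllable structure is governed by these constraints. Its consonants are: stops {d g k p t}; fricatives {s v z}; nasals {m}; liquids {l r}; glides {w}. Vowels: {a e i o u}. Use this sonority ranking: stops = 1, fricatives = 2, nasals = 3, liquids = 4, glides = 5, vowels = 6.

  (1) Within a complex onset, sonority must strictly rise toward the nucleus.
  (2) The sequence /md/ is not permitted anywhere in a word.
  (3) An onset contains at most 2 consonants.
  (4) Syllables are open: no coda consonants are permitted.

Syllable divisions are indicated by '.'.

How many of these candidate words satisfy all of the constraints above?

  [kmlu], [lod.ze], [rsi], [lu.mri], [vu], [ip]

2

[kmlu] — violates constraint 3: syllable 1 onset /kml/ has 3 consonants (> 2) → illicit
[lod.ze] — violates constraint 4: syllable 1 coda /d/ has 1 consonant (> 0) → illicit
[rsi] — violates constraint 1: syllable 1 onset /rs/: /r/ (liquid, 4) → /s/ (fricative, 2) does not rise → illicit
[lu.mri] — σ1 onset /l/, coda /∅/ ok; σ2 onset /mr/ (3→4 rises), coda /∅/ ok → licit
[vu] — σ1 onset /v/, coda /∅/ ok → licit
[ip] — violates constraint 4: syllable 1 coda /p/ has 1 consonant (> 0) → illicit
Licit: [lu.mri], [vu] → 2.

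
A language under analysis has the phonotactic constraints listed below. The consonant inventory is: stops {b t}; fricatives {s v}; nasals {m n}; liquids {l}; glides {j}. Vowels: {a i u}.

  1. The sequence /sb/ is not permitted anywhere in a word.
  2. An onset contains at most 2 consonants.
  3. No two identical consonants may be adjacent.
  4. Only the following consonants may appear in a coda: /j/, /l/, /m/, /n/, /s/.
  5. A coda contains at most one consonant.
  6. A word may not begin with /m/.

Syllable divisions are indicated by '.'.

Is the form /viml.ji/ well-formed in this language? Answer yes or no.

/viml.ji/ — violates constraint 5: syllable 1 coda /ml/ has 2 consonants (> 1) → ill-formed

no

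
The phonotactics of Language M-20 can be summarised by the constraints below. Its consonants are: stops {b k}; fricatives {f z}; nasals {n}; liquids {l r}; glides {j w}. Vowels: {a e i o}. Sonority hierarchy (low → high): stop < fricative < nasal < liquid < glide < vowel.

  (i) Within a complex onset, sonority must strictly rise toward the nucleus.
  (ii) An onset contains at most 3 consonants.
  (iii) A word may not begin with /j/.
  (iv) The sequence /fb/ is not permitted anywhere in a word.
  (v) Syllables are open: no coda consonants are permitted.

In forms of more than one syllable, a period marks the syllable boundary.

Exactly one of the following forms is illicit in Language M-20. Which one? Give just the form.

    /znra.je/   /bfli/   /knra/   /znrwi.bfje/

/znra.je/ — σ1 onset /znr/ (2→3→4 rises), coda /∅/ ok; σ2 onset /j/, coda /∅/ ok → licit
/bfli/ — σ1 onset /bfl/ (1→2→4 rises), coda /∅/ ok → licit
/knra/ — σ1 onset /knr/ (1→3→4 rises), coda /∅/ ok → licit
/znrwi.bfje/ — violates constraint (ii): syllable 1 onset /znrw/ has 4 consonants (> 3) → illicit

/znrwi.bfje/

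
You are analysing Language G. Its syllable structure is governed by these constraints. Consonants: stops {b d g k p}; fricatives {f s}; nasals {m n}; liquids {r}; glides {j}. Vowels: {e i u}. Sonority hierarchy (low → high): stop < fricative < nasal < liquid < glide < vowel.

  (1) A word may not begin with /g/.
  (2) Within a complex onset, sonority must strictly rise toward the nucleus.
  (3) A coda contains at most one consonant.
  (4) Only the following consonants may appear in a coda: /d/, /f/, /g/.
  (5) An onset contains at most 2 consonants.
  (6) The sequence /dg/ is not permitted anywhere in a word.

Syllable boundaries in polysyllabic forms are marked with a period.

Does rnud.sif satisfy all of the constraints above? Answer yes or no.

no

rnud.sif — violates constraint 2: syllable 1 onset /rn/: /r/ (liquid, 4) → /n/ (nasal, 3) does not rise → not permitted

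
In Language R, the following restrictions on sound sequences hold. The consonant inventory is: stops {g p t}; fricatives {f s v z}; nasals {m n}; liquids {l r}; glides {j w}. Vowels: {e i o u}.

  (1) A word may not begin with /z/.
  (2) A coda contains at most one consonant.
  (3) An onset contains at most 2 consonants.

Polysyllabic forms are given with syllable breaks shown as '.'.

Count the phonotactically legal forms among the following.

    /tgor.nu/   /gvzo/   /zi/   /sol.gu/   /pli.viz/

3

/tgor.nu/ — σ1 onset /tg/ (2C), coda /r/ ok; σ2 onset /n/, coda /∅/ ok → phonotactically legal
/gvzo/ — violates constraint 3: syllable 1 onset /gvz/ has 3 consonants (> 2) → phonotactically illegal
/zi/ — violates constraint 1: word begins with /z/ → phonotactically illegal
/sol.gu/ — σ1 onset /s/, coda /l/ ok; σ2 onset /g/, coda /∅/ ok → phonotactically legal
/pli.viz/ — σ1 onset /pl/ (2C), coda /∅/ ok; σ2 onset /v/, coda /z/ ok → phonotactically legal
Phonotactically legal: /tgor.nu/, /sol.gu/, /pli.viz/ → 3.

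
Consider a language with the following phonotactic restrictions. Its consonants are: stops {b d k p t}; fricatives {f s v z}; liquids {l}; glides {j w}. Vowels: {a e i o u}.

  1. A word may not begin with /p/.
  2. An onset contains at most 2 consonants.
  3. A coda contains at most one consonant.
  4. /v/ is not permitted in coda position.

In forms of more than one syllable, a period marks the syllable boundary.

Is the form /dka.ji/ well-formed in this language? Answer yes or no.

/dka.ji/ — σ1 onset /dk/ (2C), coda /∅/ ok; σ2 onset /j/, coda /∅/ ok → well-formed

yes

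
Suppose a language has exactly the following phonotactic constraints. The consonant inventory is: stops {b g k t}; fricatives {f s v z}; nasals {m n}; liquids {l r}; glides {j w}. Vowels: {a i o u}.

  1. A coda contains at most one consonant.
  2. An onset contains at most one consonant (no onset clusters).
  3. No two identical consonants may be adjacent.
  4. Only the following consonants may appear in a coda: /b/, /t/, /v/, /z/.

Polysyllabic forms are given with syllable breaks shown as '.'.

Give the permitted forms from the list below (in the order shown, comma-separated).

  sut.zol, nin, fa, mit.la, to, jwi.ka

sut.zol — violates constraint 4: syllable 2 coda contains /l/, which is not a licensed coda consonant → not permitted
nin — violates constraint 4: syllable 1 coda contains /n/, which is not a licensed coda consonant → not permitted
fa — σ1 onset /f/, coda /∅/ ok → permitted
mit.la — σ1 onset /m/, coda /t/ ok; σ2 onset /l/, coda /∅/ ok → permitted
to — σ1 onset /t/, coda /∅/ ok → permitted
jwi.ka — violates constraint 2: syllable 1 onset /jw/ has 2 consonants (> 1) → not permitted

fa, mit.la, to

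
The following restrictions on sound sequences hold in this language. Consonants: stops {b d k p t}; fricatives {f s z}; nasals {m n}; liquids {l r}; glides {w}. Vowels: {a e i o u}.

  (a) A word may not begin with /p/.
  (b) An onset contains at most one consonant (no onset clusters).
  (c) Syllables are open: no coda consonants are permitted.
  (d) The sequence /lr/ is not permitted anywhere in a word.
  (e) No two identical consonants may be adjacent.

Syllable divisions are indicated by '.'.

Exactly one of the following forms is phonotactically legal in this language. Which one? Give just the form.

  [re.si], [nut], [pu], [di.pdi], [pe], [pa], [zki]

[re.si]

[re.si] — σ1 onset /r/, coda /∅/ ok; σ2 onset /s/, coda /∅/ ok → phonotactically legal
[nut] — violates constraint (c): syllable 1 coda /t/ has 1 consonant (> 0) → phonotactically illegal
[pu] — violates constraint (a): word begins with /p/ → phonotactically illegal
[di.pdi] — violates constraint (b): syllable 2 onset /pd/ has 2 consonants (> 1) → phonotactically illegal
[pe] — violates constraint (a): word begins with /p/ → phonotactically illegal
[pa] — violates constraint (a): word begins with /p/ → phonotactically illegal
[zki] — violates constraint (b): syllable 1 onset /zk/ has 2 consonants (> 1) → phonotactically illegal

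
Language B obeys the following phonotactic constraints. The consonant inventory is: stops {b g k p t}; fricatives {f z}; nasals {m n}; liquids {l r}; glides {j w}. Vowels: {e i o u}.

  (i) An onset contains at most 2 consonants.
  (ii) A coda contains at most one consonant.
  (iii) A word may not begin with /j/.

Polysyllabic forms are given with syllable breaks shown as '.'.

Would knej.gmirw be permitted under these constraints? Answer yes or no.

knej.gmirw — violates constraint (ii): syllable 2 coda /rw/ has 2 consonants (> 1) → not permitted

no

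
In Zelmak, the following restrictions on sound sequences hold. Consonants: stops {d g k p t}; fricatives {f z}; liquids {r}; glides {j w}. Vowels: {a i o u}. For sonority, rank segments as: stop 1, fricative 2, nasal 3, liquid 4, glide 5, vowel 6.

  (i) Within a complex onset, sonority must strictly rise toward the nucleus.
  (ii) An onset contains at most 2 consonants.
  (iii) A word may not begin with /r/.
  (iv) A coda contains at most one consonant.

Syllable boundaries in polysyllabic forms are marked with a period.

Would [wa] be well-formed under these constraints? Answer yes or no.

[wa] — σ1 onset /w/, coda /∅/ ok → well-formed

yes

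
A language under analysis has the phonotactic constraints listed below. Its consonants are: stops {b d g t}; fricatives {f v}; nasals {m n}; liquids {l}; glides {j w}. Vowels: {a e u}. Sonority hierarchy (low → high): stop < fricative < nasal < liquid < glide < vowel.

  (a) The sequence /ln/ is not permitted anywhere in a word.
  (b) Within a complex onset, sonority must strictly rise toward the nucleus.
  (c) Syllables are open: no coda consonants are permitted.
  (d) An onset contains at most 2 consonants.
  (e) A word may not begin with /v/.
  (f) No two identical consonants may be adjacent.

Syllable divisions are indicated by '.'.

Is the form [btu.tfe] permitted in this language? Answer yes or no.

[btu.tfe] — violates constraint (b): syllable 1 onset /bt/: /b/ (stop, 1) → /t/ (stop, 1) does not rise → not permitted

no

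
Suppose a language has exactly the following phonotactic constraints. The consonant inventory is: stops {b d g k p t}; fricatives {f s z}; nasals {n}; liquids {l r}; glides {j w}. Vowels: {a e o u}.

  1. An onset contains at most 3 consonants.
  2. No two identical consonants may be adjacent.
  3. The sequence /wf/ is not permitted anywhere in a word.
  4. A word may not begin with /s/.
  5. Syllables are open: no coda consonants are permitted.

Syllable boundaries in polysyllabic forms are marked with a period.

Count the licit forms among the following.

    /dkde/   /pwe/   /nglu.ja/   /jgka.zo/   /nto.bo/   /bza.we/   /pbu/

7

/dkde/ — σ1 onset /dkd/ (3C), coda /∅/ ok → licit
/pwe/ — σ1 onset /pw/ (2C), coda /∅/ ok → licit
/nglu.ja/ — σ1 onset /ngl/ (3C), coda /∅/ ok; σ2 onset /j/, coda /∅/ ok → licit
/jgka.zo/ — σ1 onset /jgk/ (3C), coda /∅/ ok; σ2 onset /z/, coda /∅/ ok → licit
/nto.bo/ — σ1 onset /nt/ (2C), coda /∅/ ok; σ2 onset /b/, coda /∅/ ok → licit
/bza.we/ — σ1 onset /bz/ (2C), coda /∅/ ok; σ2 onset /w/, coda /∅/ ok → licit
/pbu/ — σ1 onset /pb/ (2C), coda /∅/ ok → licit
Licit: /dkde/, /pwe/, /nglu.ja/, /jgka.zo/, /nto.bo/, /bza.we/, /pbu/ → 7.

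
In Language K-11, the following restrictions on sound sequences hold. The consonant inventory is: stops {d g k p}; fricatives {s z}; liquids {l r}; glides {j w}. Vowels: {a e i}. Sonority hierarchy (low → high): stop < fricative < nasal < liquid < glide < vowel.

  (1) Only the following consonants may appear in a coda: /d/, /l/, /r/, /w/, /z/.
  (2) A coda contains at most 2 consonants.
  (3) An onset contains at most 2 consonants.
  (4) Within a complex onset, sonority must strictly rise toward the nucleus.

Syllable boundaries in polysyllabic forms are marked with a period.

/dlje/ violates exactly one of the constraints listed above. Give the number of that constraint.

3

/dlje/: syllable 1 onset /dlj/ has 3 consonants (> 2).
This is a violation of constraint 3: "An onset contains at most 2 consonants."
The remaining constraints (1, 2, 4) are satisfied.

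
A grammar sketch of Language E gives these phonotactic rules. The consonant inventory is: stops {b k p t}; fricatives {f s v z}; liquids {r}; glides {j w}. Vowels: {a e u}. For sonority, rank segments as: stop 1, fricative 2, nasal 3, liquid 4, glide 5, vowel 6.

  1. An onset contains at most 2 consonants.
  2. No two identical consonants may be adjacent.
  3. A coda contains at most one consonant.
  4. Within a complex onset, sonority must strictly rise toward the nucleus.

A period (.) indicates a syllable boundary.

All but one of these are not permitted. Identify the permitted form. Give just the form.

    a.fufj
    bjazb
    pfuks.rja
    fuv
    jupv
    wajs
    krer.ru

fuv

a.fufj — violates constraint 3: syllable 2 coda /fj/ has 2 consonants (> 1) → not permitted
bjazb — violates constraint 3: syllable 1 coda /zb/ has 2 consonants (> 1) → not permitted
pfuks.rja — violates constraint 3: syllable 1 coda /ks/ has 2 consonants (> 1) → not permitted
fuv — σ1 onset /f/, coda /v/ ok → permitted
jupv — violates constraint 3: syllable 1 coda /pv/ has 2 consonants (> 1) → not permitted
wajs — violates constraint 3: syllable 1 coda /js/ has 2 consonants (> 1) → not permitted
krer.ru — violates constraint 2: adjacent identical consonants /rr/ → not permitted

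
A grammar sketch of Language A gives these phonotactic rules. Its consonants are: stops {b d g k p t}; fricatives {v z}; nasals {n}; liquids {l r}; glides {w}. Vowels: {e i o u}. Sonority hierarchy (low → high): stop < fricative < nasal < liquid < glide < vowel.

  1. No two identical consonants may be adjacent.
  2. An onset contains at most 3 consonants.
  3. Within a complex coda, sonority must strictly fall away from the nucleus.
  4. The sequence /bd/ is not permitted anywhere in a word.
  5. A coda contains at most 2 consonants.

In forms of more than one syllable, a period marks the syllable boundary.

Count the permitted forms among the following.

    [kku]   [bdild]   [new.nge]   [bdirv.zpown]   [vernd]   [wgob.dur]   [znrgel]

[kku] — violates constraint 1: adjacent identical consonants /kk/ → not permitted
[bdild] — violates constraint 4: contains banned sequence /bd/ → not permitted
[new.nge] — σ1 onset /n/, coda /w/ ok; σ2 onset /ng/ (2C), coda /∅/ ok → permitted
[bdirv.zpown] — violates constraint 4: contains banned sequence /bd/ → not permitted
[vernd] — violates constraint 5: syllable 1 coda /rnd/ has 3 consonants (> 2) → not permitted
[wgob.dur] — violates constraint 4: contains banned sequence /bd/ → not permitted
[znrgel] — violates constraint 2: syllable 1 onset /znrg/ has 4 consonants (> 3) → not permitted
Permitted: [new.nge] → 1.

1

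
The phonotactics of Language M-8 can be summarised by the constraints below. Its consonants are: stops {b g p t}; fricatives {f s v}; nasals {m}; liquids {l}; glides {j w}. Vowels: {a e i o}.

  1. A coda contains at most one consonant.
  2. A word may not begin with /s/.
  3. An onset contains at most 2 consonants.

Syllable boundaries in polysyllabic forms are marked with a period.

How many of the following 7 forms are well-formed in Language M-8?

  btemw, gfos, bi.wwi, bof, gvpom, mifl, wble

3

btemw — violates constraint 1: syllable 1 coda /mw/ has 2 consonants (> 1) → ill-formed
gfos — σ1 onset /gf/ (2C), coda /s/ ok → well-formed
bi.wwi — σ1 onset /b/, coda /∅/ ok; σ2 onset /ww/ (2C), coda /∅/ ok → well-formed
bof — σ1 onset /b/, coda /f/ ok → well-formed
gvpom — violates constraint 3: syllable 1 onset /gvp/ has 3 consonants (> 2) → ill-formed
mifl — violates constraint 1: syllable 1 coda /fl/ has 2 consonants (> 1) → ill-formed
wble — violates constraint 3: syllable 1 onset /wbl/ has 3 consonants (> 2) → ill-formed
Well-formed: gfos, bi.wwi, bof → 3.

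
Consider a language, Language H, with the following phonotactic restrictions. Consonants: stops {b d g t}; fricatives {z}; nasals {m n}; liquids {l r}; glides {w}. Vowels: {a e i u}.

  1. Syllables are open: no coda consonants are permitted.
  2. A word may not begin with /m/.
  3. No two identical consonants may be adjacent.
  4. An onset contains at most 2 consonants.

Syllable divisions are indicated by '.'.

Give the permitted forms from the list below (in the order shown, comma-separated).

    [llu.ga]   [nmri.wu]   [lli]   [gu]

[gu]

[llu.ga] — violates constraint 3: adjacent identical consonants /ll/ → not permitted
[nmri.wu] — violates constraint 4: syllable 1 onset /nmr/ has 3 consonants (> 2) → not permitted
[lli] — violates constraint 3: adjacent identical consonants /ll/ → not permitted
[gu] — σ1 onset /g/, coda /∅/ ok → permitted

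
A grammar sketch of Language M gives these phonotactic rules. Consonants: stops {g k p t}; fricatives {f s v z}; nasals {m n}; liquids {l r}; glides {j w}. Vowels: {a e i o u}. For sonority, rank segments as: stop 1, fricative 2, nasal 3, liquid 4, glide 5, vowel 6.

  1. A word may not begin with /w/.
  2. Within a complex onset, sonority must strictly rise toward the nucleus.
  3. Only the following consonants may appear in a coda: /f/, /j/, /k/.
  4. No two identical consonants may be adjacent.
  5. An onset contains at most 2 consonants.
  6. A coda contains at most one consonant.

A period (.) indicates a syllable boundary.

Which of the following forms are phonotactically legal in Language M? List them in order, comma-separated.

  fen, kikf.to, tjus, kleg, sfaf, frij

frij

fen — violates constraint 3: syllable 1 coda contains /n/, which is not a licensed coda consonant → phonotactically illegal
kikf.to — violates constraint 6: syllable 1 coda /kf/ has 2 consonants (> 1) → phonotactically illegal
tjus — violates constraint 3: syllable 1 coda contains /s/, which is not a licensed coda consonant → phonotactically illegal
kleg — violates constraint 3: syllable 1 coda contains /g/, which is not a licensed coda consonant → phonotactically illegal
sfaf — violates constraint 2: syllable 1 onset /sf/: /s/ (fricative, 2) → /f/ (fricative, 2) does not rise → phonotactically illegal
frij — σ1 onset /fr/ (2→4 rises), coda /j/ ok → phonotactically legal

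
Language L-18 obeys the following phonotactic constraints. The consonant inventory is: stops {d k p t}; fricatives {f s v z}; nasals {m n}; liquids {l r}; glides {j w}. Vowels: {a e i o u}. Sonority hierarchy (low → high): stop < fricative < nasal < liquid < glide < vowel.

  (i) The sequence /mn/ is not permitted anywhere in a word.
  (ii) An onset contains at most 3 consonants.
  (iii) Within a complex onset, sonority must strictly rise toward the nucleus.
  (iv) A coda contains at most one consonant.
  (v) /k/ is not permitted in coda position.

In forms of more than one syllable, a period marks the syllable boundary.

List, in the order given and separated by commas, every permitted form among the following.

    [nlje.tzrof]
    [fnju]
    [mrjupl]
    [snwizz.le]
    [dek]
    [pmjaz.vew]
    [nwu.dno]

[nlje.tzrof], [fnju], [pmjaz.vew], [nwu.dno]

[nlje.tzrof] — σ1 onset /nlj/ (3→4→5 rises), coda /∅/ ok; σ2 onset /tzr/ (1→2→4 rises), coda /f/ ok → permitted
[fnju] — σ1 onset /fnj/ (2→3→5 rises), coda /∅/ ok → permitted
[mrjupl] — violates constraint (iv): syllable 1 coda /pl/ has 2 consonants (> 1) → not permitted
[snwizz.le] — violates constraint (iv): syllable 1 coda /zz/ has 2 consonants (> 1) → not permitted
[dek] — violates constraint (v): syllable 1 coda contains /k/ → not permitted
[pmjaz.vew] — σ1 onset /pmj/ (1→3→5 rises), coda /z/ ok; σ2 onset /v/, coda /w/ ok → permitted
[nwu.dno] — σ1 onset /nw/ (3→5 rises), coda /∅/ ok; σ2 onset /dn/ (1→3 rises), coda /∅/ ok → permitted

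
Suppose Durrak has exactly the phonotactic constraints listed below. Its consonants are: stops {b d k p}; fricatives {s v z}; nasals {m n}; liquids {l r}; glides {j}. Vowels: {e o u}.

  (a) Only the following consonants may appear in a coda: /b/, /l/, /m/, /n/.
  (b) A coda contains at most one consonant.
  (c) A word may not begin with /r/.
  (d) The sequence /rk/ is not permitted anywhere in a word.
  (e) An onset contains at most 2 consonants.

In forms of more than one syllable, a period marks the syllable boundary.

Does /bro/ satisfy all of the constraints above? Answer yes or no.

yes

/bro/ — σ1 onset /br/ (2C), coda /∅/ ok → well-formed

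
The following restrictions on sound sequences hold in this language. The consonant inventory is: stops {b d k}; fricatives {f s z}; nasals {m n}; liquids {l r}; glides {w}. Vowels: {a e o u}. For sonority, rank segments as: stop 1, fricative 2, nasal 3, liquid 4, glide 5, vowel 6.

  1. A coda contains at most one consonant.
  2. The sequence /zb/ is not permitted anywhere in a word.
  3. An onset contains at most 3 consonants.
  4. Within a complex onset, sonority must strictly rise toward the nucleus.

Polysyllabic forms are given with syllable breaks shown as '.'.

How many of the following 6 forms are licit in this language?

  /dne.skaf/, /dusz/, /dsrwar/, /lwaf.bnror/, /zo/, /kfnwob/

/dne.skaf/ — violates constraint 4: syllable 2 onset /sk/: /s/ (fricative, 2) → /k/ (stop, 1) does not rise → illicit
/dusz/ — violates constraint 1: syllable 1 coda /sz/ has 2 consonants (> 1) → illicit
/dsrwar/ — violates constraint 3: syllable 1 onset /dsrw/ has 4 consonants (> 3) → illicit
/lwaf.bnror/ — σ1 onset /lw/ (4→5 rises), coda /f/ ok; σ2 onset /bnr/ (1→3→4 rises), coda /r/ ok → licit
/zo/ — σ1 onset /z/, coda /∅/ ok → licit
/kfnwob/ — violates constraint 3: syllable 1 onset /kfnw/ has 4 consonants (> 3) → illicit
Licit: /lwaf.bnror/, /zo/ → 2.

2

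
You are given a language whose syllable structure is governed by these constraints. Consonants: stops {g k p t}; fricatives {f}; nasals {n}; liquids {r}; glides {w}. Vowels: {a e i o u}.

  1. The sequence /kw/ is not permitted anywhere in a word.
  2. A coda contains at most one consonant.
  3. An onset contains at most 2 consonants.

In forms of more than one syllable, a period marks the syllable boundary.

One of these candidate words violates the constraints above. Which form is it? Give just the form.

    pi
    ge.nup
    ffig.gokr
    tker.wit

pi — σ1 onset /p/, coda /∅/ ok → licit
ge.nup — σ1 onset /g/, coda /∅/ ok; σ2 onset /n/, coda /p/ ok → licit
ffig.gokr — violates constraint 2: syllable 2 coda /kr/ has 2 consonants (> 1) → illicit
tker.wit — σ1 onset /tk/ (2C), coda /r/ ok; σ2 onset /w/, coda /t/ ok → licit

ffig.gokr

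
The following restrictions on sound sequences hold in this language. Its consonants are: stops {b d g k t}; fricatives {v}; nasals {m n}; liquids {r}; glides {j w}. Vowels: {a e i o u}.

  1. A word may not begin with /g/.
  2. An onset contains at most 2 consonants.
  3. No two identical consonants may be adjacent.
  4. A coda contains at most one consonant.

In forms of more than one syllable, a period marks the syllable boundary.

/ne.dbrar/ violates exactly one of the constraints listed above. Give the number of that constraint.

2

/ne.dbrar/: syllable 2 onset /dbr/ has 3 consonants (> 2).
This is a violation of constraint 2: "An onset contains at most 2 consonants."
The remaining constraints (1, 3, 4) are satisfied.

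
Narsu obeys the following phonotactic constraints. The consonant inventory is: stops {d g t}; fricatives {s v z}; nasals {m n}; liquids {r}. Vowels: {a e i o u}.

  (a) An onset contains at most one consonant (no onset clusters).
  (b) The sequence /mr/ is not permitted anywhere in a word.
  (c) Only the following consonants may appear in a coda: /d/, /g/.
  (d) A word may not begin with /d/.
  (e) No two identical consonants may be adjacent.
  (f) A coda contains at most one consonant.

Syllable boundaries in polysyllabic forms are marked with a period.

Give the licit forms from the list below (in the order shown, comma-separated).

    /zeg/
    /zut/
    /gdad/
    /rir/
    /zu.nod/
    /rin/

/zeg/ — σ1 onset /z/, coda /g/ ok → licit
/zut/ — violates constraint (c): syllable 1 coda contains /t/, which is not a licensed coda consonant → illicit
/gdad/ — violates constraint (a): syllable 1 onset /gd/ has 2 consonants (> 1) → illicit
/rir/ — violates constraint (c): syllable 1 coda contains /r/, which is not a licensed coda consonant → illicit
/zu.nod/ — σ1 onset /z/, coda /∅/ ok; σ2 onset /n/, coda /d/ ok → licit
/rin/ — violates constraint (c): syllable 1 coda contains /n/, which is not a licensed coda consonant → illicit

/zeg/, /zu.nod/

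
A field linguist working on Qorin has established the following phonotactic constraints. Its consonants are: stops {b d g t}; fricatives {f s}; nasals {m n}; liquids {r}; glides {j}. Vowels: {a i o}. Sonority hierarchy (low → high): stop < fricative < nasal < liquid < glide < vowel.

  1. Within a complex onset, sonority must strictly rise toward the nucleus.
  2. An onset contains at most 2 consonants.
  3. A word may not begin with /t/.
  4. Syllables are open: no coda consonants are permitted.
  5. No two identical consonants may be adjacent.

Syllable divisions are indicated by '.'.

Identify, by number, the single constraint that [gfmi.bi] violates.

[gfmi.bi]: syllable 1 onset /gfm/ has 3 consonants (> 2).
This is a violation of constraint 2: "An onset contains at most 2 consonants."
The remaining constraints (1, 3, 4, 5) are satisfied.

2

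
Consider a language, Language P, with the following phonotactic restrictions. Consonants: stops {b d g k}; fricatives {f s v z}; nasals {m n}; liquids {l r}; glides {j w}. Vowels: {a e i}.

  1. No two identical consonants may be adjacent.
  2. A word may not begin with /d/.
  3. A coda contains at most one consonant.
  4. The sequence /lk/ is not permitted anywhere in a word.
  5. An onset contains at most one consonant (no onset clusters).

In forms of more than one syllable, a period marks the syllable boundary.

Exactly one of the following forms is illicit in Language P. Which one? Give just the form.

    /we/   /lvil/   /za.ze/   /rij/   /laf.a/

/lvil/

/we/ — σ1 onset /w/, coda /∅/ ok → licit
/lvil/ — violates constraint 5: syllable 1 onset /lv/ has 2 consonants (> 1) → illicit
/za.ze/ — σ1 onset /z/, coda /∅/ ok; σ2 onset /z/, coda /∅/ ok → licit
/rij/ — σ1 onset /r/, coda /j/ ok → licit
/laf.a/ — σ1 onset /l/, coda /f/ ok; σ2 onset /∅/, coda /∅/ ok → licit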